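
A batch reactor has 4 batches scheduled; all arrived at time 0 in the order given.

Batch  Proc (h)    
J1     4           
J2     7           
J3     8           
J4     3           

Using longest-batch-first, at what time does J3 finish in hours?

LPT (decreasing processing time): J3 J2 J1 J4.
J3: 0→8

8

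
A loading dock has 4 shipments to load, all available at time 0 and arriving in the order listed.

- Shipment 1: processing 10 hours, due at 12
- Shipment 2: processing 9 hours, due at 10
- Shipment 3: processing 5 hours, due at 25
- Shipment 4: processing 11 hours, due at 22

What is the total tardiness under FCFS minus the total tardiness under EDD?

-3

FIFO (arrival order): Shipment 1 Shipment 2 Shipment 3 Shipment 4.
Shipment 1: 0→10, due 12, tardiness 0
Shipment 2: 10→19, due 10, tardiness 9
Shipment 3: 19→24, due 25, tardiness 0
Shipment 4: 24→35, due 22, tardiness 13
Sum = 0+9+0+13 = 22.
EDD (increasing due date): Shipment 2 Shipment 1 Shipment 4 Shipment 3.
Shipment 2: 0→9, due 10, tardiness 0
Shipment 1: 9→19, due 12, tardiness 7
Shipment 4: 19→30, due 22, tardiness 8
Shipment 3: 30→35, due 25, tardiness 10
Sum = 0+7+8+10 = 25.
Difference = 22 − 25 = -3.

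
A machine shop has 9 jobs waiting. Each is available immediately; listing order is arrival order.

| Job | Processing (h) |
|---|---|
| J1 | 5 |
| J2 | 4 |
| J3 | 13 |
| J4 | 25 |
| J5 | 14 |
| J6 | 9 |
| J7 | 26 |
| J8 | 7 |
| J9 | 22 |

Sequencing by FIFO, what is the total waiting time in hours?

413

FIFO (arrival order): J1 J2 J3 J4 J5 J6 J7 J8 J9.
J1: waits 0, runs 0→5
J2: waits 5, runs 5→9
J3: waits 9, runs 9→22
J4: waits 22, runs 22→47
J5: waits 47, runs 47→61
J6: waits 61, runs 61→70
J7: waits 70, runs 70→96
J8: waits 96, runs 96→103
J9: waits 103, runs 103→125
Sum = 0+5+9+22+47+61+70+96+103 = 413.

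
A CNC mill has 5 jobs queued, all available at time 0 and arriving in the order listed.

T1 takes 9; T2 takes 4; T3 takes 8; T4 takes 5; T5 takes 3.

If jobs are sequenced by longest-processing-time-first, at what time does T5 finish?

LPT (decreasing processing time): T1 T3 T4 T2 T5.
T1: 0→9
T3: 9→17
T4: 17→22
T2: 22→26
T5: 26→29

29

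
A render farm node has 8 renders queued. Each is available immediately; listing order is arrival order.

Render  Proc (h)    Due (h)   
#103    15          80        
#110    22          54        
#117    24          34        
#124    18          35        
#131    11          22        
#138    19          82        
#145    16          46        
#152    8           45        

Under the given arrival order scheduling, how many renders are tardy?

6

FIFO (arrival order): #103 #110 #117 #124 #131 #138 #145 #152.
#103: 0→15, due 80, tardiness 0
#110: 15→37, due 54, tardiness 0
#117: 37→61, due 34, tardiness 27
#124: 61→79, due 35, tardiness 44
#131: 79→90, due 22, tardiness 68
#138: 90→109, due 82, tardiness 27
#145: 109→125, due 46, tardiness 79
#152: 125→133, due 45, tardiness 88
Late renders: 6.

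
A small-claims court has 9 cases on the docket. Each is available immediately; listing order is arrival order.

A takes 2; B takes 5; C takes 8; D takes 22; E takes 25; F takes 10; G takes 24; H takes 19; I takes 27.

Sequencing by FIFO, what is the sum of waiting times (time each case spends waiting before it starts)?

FIFO (arrival order): A B C D E F G H I.
A: waits 0, runs 0→2
B: waits 2, runs 2→7
C: waits 7, runs 7→15
D: waits 15, runs 15→37
E: waits 37, runs 37→62
F: waits 62, runs 62→72
G: waits 72, runs 72→96
H: waits 96, runs 96→115
I: waits 115, runs 115→142
Sum = 0+2+7+15+37+62+72+96+115 = 406.

406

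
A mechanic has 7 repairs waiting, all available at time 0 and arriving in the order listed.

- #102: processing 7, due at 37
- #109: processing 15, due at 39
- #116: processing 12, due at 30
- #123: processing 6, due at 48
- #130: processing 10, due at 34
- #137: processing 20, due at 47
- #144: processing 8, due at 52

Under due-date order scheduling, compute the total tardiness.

EDD (increasing due date): #116 #130 #102 #109 #137 #123 #144.
#116: 0→12, due 30, tardiness 0
#130: 12→22, due 34, tardiness 0
#102: 22→29, due 37, tardiness 0
#109: 29→44, due 39, tardiness 5
#137: 44→64, due 47, tardiness 17
#123: 64→70, due 48, tardiness 22
#144: 70→78, due 52, tardiness 26
Sum = 0+0+0+5+17+22+26 = 70.

70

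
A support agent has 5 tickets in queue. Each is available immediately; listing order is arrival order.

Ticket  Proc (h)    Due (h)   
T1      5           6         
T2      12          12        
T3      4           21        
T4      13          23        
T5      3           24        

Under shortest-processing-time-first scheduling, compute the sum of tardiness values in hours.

32

SPT (increasing processing time): T5 T3 T1 T2 T4.
T5: 0→3, due 24, tardiness 0
T3: 3→7, due 21, tardiness 0
T1: 7→12, due 6, tardiness 6
T2: 12→24, due 12, tardiness 12
T4: 24→37, due 23, tardiness 14
Sum = 0+0+6+12+14 = 32.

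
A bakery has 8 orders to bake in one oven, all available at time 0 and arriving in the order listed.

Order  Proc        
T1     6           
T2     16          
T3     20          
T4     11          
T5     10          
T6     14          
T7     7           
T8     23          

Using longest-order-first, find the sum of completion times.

584

LPT (decreasing processing time): T8 T3 T2 T6 T4 T5 T7 T1.
T8: 0→23
T3: 23→43
T2: 43→59
T6: 59→73
T4: 73→84
T5: 84→94
T7: 94→101
T1: 101→107
Sum = 23+43+59+73+84+94+101+107 = 584.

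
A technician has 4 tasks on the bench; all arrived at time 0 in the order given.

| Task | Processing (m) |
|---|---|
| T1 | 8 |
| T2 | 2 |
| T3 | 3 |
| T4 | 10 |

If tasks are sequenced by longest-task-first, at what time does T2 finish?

23

LPT (decreasing processing time): T4 T1 T3 T2.
T4: 0→10
T1: 10→18
T3: 18→21
T2: 21→23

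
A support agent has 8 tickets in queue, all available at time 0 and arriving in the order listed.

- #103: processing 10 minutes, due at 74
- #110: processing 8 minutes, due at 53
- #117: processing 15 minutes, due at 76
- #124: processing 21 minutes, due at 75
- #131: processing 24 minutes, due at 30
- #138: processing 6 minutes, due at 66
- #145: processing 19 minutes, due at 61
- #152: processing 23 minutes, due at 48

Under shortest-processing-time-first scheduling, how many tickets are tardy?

3

SPT (increasing processing time): #138 #110 #103 #117 #145 #124 #152 #131.
#138: 0→6, due 66, tardiness 0
#110: 6→14, due 53, tardiness 0
#103: 14→24, due 74, tardiness 0
#117: 24→39, due 76, tardiness 0
#145: 39→58, due 61, tardiness 0
#124: 58→79, due 75, tardiness 4
#152: 79→102, due 48, tardiness 54
#131: 102→126, due 30, tardiness 96
Late tickets: 3.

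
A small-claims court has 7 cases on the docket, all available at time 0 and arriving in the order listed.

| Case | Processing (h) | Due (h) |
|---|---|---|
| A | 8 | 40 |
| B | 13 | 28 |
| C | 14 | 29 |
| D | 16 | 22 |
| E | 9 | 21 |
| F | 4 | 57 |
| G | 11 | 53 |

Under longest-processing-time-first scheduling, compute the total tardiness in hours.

LPT (decreasing processing time): D C B G E A F.
D: 0→16, due 22, tardiness 0
C: 16→30, due 29, tardiness 1
B: 30→43, due 28, tardiness 15
G: 43→54, due 53, tardiness 1
E: 54→63, due 21, tardiness 42
A: 63→71, due 40, tardiness 31
F: 71→75, due 57, tardiness 18
Sum = 0+1+15+1+42+31+18 = 108.

108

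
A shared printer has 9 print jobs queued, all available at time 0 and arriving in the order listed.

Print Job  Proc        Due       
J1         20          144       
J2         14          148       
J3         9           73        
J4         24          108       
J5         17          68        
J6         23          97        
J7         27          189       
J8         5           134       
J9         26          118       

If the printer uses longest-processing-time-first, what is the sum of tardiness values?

LPT (decreasing processing time): J7 J9 J4 J6 J1 J5 J2 J3 J8.
J7: 0→27, due 189, tardiness 0
J9: 27→53, due 118, tardiness 0
J4: 53→77, due 108, tardiness 0
J6: 77→100, due 97, tardiness 3
J1: 100→120, due 144, tardiness 0
J5: 120→137, due 68, tardiness 69
J2: 137→151, due 148, tardiness 3
J3: 151→160, due 73, tardiness 87
J8: 160→165, due 134, tardiness 31
Sum = 0+0+0+3+0+69+3+87+31 = 193.

193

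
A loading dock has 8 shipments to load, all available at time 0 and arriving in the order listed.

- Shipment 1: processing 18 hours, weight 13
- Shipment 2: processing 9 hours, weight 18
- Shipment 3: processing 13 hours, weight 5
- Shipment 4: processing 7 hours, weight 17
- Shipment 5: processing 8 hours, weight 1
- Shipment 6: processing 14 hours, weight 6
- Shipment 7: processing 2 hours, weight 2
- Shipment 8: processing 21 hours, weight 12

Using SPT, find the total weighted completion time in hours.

3182

SPT (increasing processing time): Shipment 7 Shipment 4 Shipment 5 Shipment 2 Shipment 3 Shipment 6 Shipment 1 Shipment 8.
Shipment 7: finishes 2, weight 2, w·C = 4
Shipment 4: finishes 9, weight 17, w·C = 153
Shipment 5: finishes 17, weight 1, w·C = 17
Shipment 2: finishes 26, weight 18, w·C = 468
Shipment 3: finishes 39, weight 5, w·C = 195
Shipment 6: finishes 53, weight 6, w·C = 318
Shipment 1: finishes 71, weight 13, w·C = 923
Shipment 8: finishes 92, weight 12, w·C = 1104
Sum = 4+153+17+468+195+318+923+1104 = 3182.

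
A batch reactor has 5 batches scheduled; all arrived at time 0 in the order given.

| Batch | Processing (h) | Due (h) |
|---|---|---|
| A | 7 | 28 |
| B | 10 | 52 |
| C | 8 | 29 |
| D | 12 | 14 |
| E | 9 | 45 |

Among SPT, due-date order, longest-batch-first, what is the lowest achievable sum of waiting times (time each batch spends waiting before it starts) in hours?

80

SPT (increasing processing time): A C E B D.
A: waits 0, runs 0→7
C: waits 7, runs 7→15
E: waits 15, runs 15→24
B: waits 24, runs 24→34
D: waits 34, runs 34→46
Sum = 0+7+15+24+34 = 80.
EDD (increasing due date): D A C E B.
D: waits 0, runs 0→12
A: waits 12, runs 12→19
C: waits 19, runs 19→27
E: waits 27, runs 27→36
B: waits 36, runs 36→46
Sum = 0+12+19+27+36 = 94.
LPT (decreasing processing time): D B E C A.
D: waits 0, runs 0→12
B: waits 12, runs 12→22
E: waits 22, runs 22→31
C: waits 31, runs 31→39
A: waits 39, runs 39→46
Sum = 0+12+22+31+39 = 104.
SPT 80, EDD 94, LPT 104 → minimum 80.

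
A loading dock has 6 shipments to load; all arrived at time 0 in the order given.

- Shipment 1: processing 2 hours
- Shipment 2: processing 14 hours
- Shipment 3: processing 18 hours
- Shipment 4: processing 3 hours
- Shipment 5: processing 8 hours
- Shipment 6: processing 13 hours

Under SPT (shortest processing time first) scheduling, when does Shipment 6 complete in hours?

26

SPT (increasing processing time): Shipment 1 Shipment 4 Shipment 5 Shipment 6 Shipment 2 Shipment 3.
Shipment 1: 0→2
Shipment 4: 2→5
Shipment 5: 5→13
Shipment 6: 13→26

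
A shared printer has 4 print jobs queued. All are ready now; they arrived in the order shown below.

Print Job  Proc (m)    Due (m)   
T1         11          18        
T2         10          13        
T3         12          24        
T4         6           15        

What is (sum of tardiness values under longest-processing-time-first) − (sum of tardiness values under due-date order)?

24

LPT (decreasing processing time): T3 T1 T2 T4.
T3: 0→12, due 24, tardiness 0
T1: 12→23, due 18, tardiness 5
T2: 23→33, due 13, tardiness 20
T4: 33→39, due 15, tardiness 24
Sum = 0+5+20+24 = 49.
EDD (increasing due date): T2 T4 T1 T3.
T2: 0→10, due 13, tardiness 0
T4: 10→16, due 15, tardiness 1
T1: 16→27, due 18, tardiness 9
T3: 27→39, due 24, tardiness 15
Sum = 0+1+9+15 = 25.
Difference = 49 − 25 = 24.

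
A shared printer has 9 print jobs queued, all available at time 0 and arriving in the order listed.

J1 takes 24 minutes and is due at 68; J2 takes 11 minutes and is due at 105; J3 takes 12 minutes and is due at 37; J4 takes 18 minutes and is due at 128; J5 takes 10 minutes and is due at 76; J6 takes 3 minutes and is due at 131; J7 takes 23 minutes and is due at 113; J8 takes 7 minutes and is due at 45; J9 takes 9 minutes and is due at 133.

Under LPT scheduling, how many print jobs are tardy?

LPT (decreasing processing time): J1 J7 J4 J3 J2 J5 J9 J8 J6.
J1: 0→24, due 68, tardiness 0
J7: 24→47, due 113, tardiness 0
J4: 47→65, due 128, tardiness 0
J3: 65→77, due 37, tardiness 40
J2: 77→88, due 105, tardiness 0
J5: 88→98, due 76, tardiness 22
J9: 98→107, due 133, tardiness 0
J8: 107→114, due 45, tardiness 69
J6: 114→117, due 131, tardiness 0
Late print jobs: 3.

3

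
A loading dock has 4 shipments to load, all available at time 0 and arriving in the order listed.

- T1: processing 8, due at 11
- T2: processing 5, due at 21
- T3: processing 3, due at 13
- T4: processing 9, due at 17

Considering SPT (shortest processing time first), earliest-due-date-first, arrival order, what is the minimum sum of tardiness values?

SPT (increasing processing time): T3 T2 T1 T4.
T3: 0→3, due 13, tardiness 0
T2: 3→8, due 21, tardiness 0
T1: 8→16, due 11, tardiness 5
T4: 16→25, due 17, tardiness 8
Sum = 0+0+5+8 = 13.
EDD (increasing due date): T1 T3 T4 T2.
T1: 0→8, due 11, tardiness 0
T3: 8→11, due 13, tardiness 0
T4: 11→20, due 17, tardiness 3
T2: 20→25, due 21, tardiness 4
Sum = 0+0+3+4 = 7.
FIFO (arrival order): T1 T2 T3 T4.
T1: 0→8, due 11, tardiness 0
T2: 8→13, due 21, tardiness 0
T3: 13→16, due 13, tardiness 3
T4: 16→25, due 17, tardiness 8
Sum = 0+0+3+8 = 11.
SPT 13, EDD 7, FIFO 11 → minimum 7.

7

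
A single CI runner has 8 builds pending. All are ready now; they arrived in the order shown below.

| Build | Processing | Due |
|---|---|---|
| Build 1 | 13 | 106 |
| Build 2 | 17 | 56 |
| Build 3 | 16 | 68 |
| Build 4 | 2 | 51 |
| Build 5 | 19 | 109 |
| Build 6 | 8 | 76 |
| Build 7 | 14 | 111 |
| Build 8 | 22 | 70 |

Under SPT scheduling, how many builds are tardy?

SPT (increasing processing time): Build 4 Build 6 Build 1 Build 7 Build 3 Build 2 Build 5 Build 8.
Build 4: 0→2, due 51, tardiness 0
Build 6: 2→10, due 76, tardiness 0
Build 1: 10→23, due 106, tardiness 0
Build 7: 23→37, due 111, tardiness 0
Build 3: 37→53, due 68, tardiness 0
Build 2: 53→70, due 56, tardiness 14
Build 5: 70→89, due 109, tardiness 0
Build 8: 89→111, due 70, tardiness 41
Late builds: 2.

2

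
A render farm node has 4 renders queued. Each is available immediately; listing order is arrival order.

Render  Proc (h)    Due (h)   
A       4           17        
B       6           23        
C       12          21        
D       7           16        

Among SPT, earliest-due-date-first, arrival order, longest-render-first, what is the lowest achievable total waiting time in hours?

SPT (increasing processing time): A B D C.
A: waits 0, runs 0→4
B: waits 4, runs 4→10
D: waits 10, runs 10→17
C: waits 17, runs 17→29
Sum = 0+4+10+17 = 31.
EDD (increasing due date): D A C B.
D: waits 0, runs 0→7
A: waits 7, runs 7→11
C: waits 11, runs 11→23
B: waits 23, runs 23→29
Sum = 0+7+11+23 = 41.
FIFO (arrival order): A B C D.
A: waits 0, runs 0→4
B: waits 4, runs 4→10
C: waits 10, runs 10→22
D: waits 22, runs 22→29
Sum = 0+4+10+22 = 36.
LPT (decreasing processing time): C D B A.
C: waits 0, runs 0→12
D: waits 12, runs 12→19
B: waits 19, runs 19→25
A: waits 25, runs 25→29
Sum = 0+12+19+25 = 56.
SPT 31, EDD 41, FIFO 36, LPT 56 → minimum 31.

31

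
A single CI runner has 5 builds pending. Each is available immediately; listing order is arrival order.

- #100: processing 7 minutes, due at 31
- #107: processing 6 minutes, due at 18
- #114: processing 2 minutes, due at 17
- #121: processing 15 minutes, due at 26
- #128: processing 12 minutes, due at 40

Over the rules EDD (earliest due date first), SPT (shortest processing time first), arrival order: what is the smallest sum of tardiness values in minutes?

EDD (increasing due date): #114 #107 #121 #100 #128.
#114: 0→2, due 17, tardiness 0
#107: 2→8, due 18, tardiness 0
#121: 8→23, due 26, tardiness 0
#100: 23→30, due 31, tardiness 0
#128: 30→42, due 40, tardiness 2
Sum = 0+0+0+0+2 = 2.
SPT (increasing processing time): #114 #107 #100 #128 #121.
#114: 0→2, due 17, tardiness 0
#107: 2→8, due 18, tardiness 0
#100: 8→15, due 31, tardiness 0
#128: 15→27, due 40, tardiness 0
#121: 27→42, due 26, tardiness 16
Sum = 0+0+0+0+16 = 16.
FIFO (arrival order): #100 #107 #114 #121 #128.
#100: 0→7, due 31, tardiness 0
#107: 7→13, due 18, tardiness 0
#114: 13→15, due 17, tardiness 0
#121: 15→30, due 26, tardiness 4
#128: 30→42, due 40, tardiness 2
Sum = 0+0+0+4+2 = 6.
EDD 2, SPT 16, FIFO 6 → minimum 2.

2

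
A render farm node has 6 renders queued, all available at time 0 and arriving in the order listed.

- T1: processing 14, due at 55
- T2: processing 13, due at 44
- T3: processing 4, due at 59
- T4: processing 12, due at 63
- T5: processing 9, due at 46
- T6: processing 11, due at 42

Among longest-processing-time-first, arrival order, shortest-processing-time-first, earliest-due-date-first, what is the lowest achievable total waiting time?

126

LPT (decreasing processing time): T1 T2 T4 T6 T5 T3.
T1: waits 0, runs 0→14
T2: waits 14, runs 14→27
T4: waits 27, runs 27→39
T6: waits 39, runs 39→50
T5: waits 50, runs 50→59
T3: waits 59, runs 59→63
Sum = 0+14+27+39+50+59 = 189.
FIFO (arrival order): T1 T2 T3 T4 T5 T6.
T1: waits 0, runs 0→14
T2: waits 14, runs 14→27
T3: waits 27, runs 27→31
T4: waits 31, runs 31→43
T5: waits 43, runs 43→52
T6: waits 52, runs 52→63
Sum = 0+14+27+31+43+52 = 167.
SPT (increasing processing time): T3 T5 T6 T4 T2 T1.
T3: waits 0, runs 0→4
T5: waits 4, runs 4→13
T6: waits 13, runs 13→24
T4: waits 24, runs 24→36
T2: waits 36, runs 36→49
T1: waits 49, runs 49→63
Sum = 0+4+13+24+36+49 = 126.
EDD (increasing due date): T6 T2 T5 T1 T3 T4.
T6: waits 0, runs 0→11
T2: waits 11, runs 11→24
T5: waits 24, runs 24→33
T1: waits 33, runs 33→47
T3: waits 47, runs 47→51
T4: waits 51, runs 51→63
Sum = 0+11+24+33+47+51 = 166.
LPT 189, FIFO 167, SPT 126, EDD 166 → minimum 126.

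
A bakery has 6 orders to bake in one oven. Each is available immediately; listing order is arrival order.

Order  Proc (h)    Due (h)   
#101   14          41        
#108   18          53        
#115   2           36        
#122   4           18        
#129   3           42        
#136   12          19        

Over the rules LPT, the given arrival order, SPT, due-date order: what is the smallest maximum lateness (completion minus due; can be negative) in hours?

0

LPT (decreasing processing time): #108 #101 #136 #122 #129 #115.
#108: 0→18, due 53, lateness -35
#101: 18→32, due 41, lateness -9
#136: 32→44, due 19, lateness 25
#122: 44→48, due 18, lateness 30
#129: 48→51, due 42, lateness 9
#115: 51→53, due 36, lateness 17
Maximum = 30.
FIFO (arrival order): #101 #108 #115 #122 #129 #136.
#101: 0→14, due 41, lateness -27
#108: 14→32, due 53, lateness -21
#115: 32→34, due 36, lateness -2
#122: 34→38, due 18, lateness 20
#129: 38→41, due 42, lateness -1
#136: 41→53, due 19, lateness 34
Maximum = 34.
SPT (increasing processing time): #115 #129 #122 #136 #101 #108.
#115: 0→2, due 36, lateness -34
#129: 2→5, due 42, lateness -37
#122: 5→9, due 18, lateness -9
#136: 9→21, due 19, lateness 2
#101: 21→35, due 41, lateness -6
#108: 35→53, due 53, lateness 0
Maximum = 2.
EDD (increasing due date): #122 #136 #115 #101 #129 #108.
#122: 0→4, due 18, lateness -14
#136: 4→16, due 19, lateness -3
#115: 16→18, due 36, lateness -18
#101: 18→32, due 41, lateness -9
#129: 32→35, due 42, lateness -7
#108: 35→53, due 53, lateness 0
Maximum = 0.
LPT 30, FIFO 34, SPT 2, EDD 0 → minimum 0.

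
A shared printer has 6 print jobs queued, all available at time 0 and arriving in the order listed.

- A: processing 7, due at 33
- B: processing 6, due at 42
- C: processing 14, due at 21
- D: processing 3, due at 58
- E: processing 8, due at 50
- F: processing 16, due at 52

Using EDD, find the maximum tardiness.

EDD (increasing due date): C A B E F D.
C: 0→14, due 21, tardiness 0
A: 14→21, due 33, tardiness 0
B: 21→27, due 42, tardiness 0
E: 27→35, due 50, tardiness 0
F: 35→51, due 52, tardiness 0
D: 51→54, due 58, tardiness 0
Maximum = 0.

0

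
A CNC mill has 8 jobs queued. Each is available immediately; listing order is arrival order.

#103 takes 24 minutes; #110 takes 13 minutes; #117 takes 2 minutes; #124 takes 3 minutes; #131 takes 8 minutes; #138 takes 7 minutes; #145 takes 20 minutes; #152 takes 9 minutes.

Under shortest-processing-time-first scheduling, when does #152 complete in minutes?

29

SPT (increasing processing time): #117 #124 #138 #131 #152 #110 #145 #103.
#117: 0→2
#124: 2→5
#138: 5→12
#131: 12→20
#152: 20→29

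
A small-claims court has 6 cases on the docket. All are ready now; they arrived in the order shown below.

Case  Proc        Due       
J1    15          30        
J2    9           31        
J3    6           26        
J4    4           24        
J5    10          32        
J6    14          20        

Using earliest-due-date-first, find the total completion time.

201

EDD (increasing due date): J6 J4 J3 J1 J2 J5.
J6: 0→14
J4: 14→18
J3: 18→24
J1: 24→39
J2: 39→48
J5: 48→58
Sum = 14+18+24+39+48+58 = 201.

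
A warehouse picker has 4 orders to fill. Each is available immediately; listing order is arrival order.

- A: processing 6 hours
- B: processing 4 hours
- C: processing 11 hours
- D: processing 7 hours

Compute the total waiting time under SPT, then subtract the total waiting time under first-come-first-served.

-6

SPT (increasing processing time): B A D C.
B: waits 0, runs 0→4
A: waits 4, runs 4→10
D: waits 10, runs 10→17
C: waits 17, runs 17→28
Sum = 0+4+10+17 = 31.
FIFO (arrival order): A B C D.
A: waits 0, runs 0→6
B: waits 6, runs 6→10
C: waits 10, runs 10→21
D: waits 21, runs 21→28
Sum = 0+6+10+21 = 37.
Difference = 31 − 37 = -6.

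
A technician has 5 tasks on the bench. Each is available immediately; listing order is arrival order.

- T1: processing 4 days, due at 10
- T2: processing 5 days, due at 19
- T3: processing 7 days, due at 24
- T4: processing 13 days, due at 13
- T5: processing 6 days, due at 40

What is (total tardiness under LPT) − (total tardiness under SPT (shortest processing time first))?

LPT (decreasing processing time): T4 T3 T5 T2 T1.
T4: 0→13, due 13, tardiness 0
T3: 13→20, due 24, tardiness 0
T5: 20→26, due 40, tardiness 0
T2: 26→31, due 19, tardiness 12
T1: 31→35, due 10, tardiness 25
Sum = 0+0+0+12+25 = 37.
SPT (increasing processing time): T1 T2 T5 T3 T4.
T1: 0→4, due 10, tardiness 0
T2: 4→9, due 19, tardiness 0
T5: 9→15, due 40, tardiness 0
T3: 15→22, due 24, tardiness 0
T4: 22→35, due 13, tardiness 22
Sum = 0+0+0+0+22 = 22.
Difference = 37 − 22 = 15.

15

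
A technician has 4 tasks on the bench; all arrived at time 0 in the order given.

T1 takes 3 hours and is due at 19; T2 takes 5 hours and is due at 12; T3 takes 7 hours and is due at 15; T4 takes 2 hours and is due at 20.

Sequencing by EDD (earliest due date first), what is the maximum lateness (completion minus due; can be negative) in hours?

EDD (increasing due date): T2 T3 T1 T4.
T2: 0→5, due 12, lateness -7
T3: 5→12, due 15, lateness -3
T1: 12→15, due 19, lateness -4
T4: 15→17, due 20, lateness -3
Maximum = -3.

-3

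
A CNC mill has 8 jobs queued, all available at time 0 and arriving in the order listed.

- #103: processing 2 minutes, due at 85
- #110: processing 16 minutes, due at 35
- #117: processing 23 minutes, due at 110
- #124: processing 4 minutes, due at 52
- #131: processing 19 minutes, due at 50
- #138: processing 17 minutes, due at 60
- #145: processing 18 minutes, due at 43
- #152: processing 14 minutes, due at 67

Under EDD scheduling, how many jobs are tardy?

6

EDD (increasing due date): #110 #145 #131 #124 #138 #152 #103 #117.
#110: 0→16, due 35, tardiness 0
#145: 16→34, due 43, tardiness 0
#131: 34→53, due 50, tardiness 3
#124: 53→57, due 52, tardiness 5
#138: 57→74, due 60, tardiness 14
#152: 74→88, due 67, tardiness 21
#103: 88→90, due 85, tardiness 5
#117: 90→113, due 110, tardiness 3
Late jobs: 6.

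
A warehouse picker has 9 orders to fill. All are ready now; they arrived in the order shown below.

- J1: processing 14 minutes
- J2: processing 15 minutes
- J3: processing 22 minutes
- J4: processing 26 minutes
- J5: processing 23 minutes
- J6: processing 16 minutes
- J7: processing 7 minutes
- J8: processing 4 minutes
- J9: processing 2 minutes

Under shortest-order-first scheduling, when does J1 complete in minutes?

27

SPT (increasing processing time): J9 J8 J7 J1 J2 J6 J3 J5 J4.
J9: 0→2
J8: 2→6
J7: 6→13
J1: 13→27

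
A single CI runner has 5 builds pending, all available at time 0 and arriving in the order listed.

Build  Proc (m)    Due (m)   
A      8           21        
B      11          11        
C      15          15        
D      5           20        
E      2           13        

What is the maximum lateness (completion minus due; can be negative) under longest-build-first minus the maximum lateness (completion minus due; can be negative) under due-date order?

8

LPT (decreasing processing time): C B A D E.
C: 0→15, due 15, lateness 0
B: 15→26, due 11, lateness 15
A: 26→34, due 21, lateness 13
D: 34→39, due 20, lateness 19
E: 39→41, due 13, lateness 28
Maximum = 28.
EDD (increasing due date): B E C D A.
B: 0→11, due 11, lateness 0
E: 11→13, due 13, lateness 0
C: 13→28, due 15, lateness 13
D: 28→33, due 20, lateness 13
A: 33→41, due 21, lateness 20
Maximum = 20.
Difference = 28 − 20 = 8.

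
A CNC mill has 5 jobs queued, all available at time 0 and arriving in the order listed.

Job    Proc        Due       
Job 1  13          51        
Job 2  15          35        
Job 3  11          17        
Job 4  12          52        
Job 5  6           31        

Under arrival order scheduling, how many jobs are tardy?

FIFO (arrival order): Job 1 Job 2 Job 3 Job 4 Job 5.
Job 1: 0→13, due 51, tardiness 0
Job 2: 13→28, due 35, tardiness 0
Job 3: 28→39, due 17, tardiness 22
Job 4: 39→51, due 52, tardiness 0
Job 5: 51→57, due 31, tardiness 26
Late jobs: 2.

2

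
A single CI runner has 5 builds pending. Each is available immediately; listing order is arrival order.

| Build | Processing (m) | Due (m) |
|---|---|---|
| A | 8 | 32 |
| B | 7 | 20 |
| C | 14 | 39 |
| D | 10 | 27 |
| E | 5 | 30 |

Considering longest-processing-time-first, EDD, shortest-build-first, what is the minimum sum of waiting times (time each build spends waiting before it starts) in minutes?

67

LPT (decreasing processing time): C D A B E.
C: waits 0, runs 0→14
D: waits 14, runs 14→24
A: waits 24, runs 24→32
B: waits 32, runs 32→39
E: waits 39, runs 39→44
Sum = 0+14+24+32+39 = 109.
EDD (increasing due date): B D E A C.
B: waits 0, runs 0→7
D: waits 7, runs 7→17
E: waits 17, runs 17→22
A: waits 22, runs 22→30
C: waits 30, runs 30→44
Sum = 0+7+17+22+30 = 76.
SPT (increasing processing time): E B A D C.
E: waits 0, runs 0→5
B: waits 5, runs 5→12
A: waits 12, runs 12→20
D: waits 20, runs 20→30
C: waits 30, runs 30→44
Sum = 0+5+12+20+30 = 67.
LPT 109, EDD 76, SPT 67 → minimum 67.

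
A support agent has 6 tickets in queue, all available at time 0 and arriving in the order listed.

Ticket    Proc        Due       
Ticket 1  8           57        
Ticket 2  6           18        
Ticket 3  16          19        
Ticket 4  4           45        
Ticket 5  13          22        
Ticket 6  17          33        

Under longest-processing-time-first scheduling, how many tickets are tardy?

LPT (decreasing processing time): Ticket 6 Ticket 3 Ticket 5 Ticket 1 Ticket 2 Ticket 4.
Ticket 6: 0→17, due 33, tardiness 0
Ticket 3: 17→33, due 19, tardiness 14
Ticket 5: 33→46, due 22, tardiness 24
Ticket 1: 46→54, due 57, tardiness 0
Ticket 2: 54→60, due 18, tardiness 42
Ticket 4: 60→64, due 45, tardiness 19
Late tickets: 4.

4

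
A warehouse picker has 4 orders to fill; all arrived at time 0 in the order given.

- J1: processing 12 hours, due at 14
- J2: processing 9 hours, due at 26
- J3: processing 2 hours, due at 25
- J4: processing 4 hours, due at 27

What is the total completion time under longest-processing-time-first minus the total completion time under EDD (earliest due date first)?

9

LPT (decreasing processing time): J1 J2 J4 J3.
J1: 0→12
J2: 12→21
J4: 21→25
J3: 25→27
Sum = 12+21+25+27 = 85.
EDD (increasing due date): J1 J3 J2 J4.
J1: 0→12
J3: 12→14
J2: 14→23
J4: 23→27
Sum = 12+14+23+27 = 76.
Difference = 85 − 76 = 9.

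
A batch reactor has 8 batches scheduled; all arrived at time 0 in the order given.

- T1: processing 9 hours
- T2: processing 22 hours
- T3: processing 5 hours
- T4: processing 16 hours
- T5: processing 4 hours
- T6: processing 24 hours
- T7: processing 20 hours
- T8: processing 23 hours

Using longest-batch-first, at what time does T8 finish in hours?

47

LPT (decreasing processing time): T6 T8 T2 T7 T4 T1 T3 T5.
T6: 0→24
T8: 24→47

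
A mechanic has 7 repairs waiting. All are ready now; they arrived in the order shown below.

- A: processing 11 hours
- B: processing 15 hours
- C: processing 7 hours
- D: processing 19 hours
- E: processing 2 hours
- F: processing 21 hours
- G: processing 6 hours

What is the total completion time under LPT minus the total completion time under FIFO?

LPT (decreasing processing time): F D B A C G E.
F: 0→21
D: 21→40
B: 40→55
A: 55→66
C: 66→73
G: 73→79
E: 79→81
Sum = 21+40+55+66+73+79+81 = 415.
FIFO (arrival order): A B C D E F G.
A: 0→11
B: 11→26
C: 26→33
D: 33→52
E: 52→54
F: 54→75
G: 75→81
Sum = 11+26+33+52+54+75+81 = 332.
Difference = 415 − 332 = 83.

83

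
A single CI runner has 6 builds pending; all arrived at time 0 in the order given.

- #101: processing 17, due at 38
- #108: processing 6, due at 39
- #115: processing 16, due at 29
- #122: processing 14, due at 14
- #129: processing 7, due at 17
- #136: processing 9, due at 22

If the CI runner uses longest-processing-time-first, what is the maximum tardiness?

LPT (decreasing processing time): #101 #115 #122 #136 #129 #108.
#101: 0→17, due 38, tardiness 0
#115: 17→33, due 29, tardiness 4
#122: 33→47, due 14, tardiness 33
#136: 47→56, due 22, tardiness 34
#129: 56→63, due 17, tardiness 46
#108: 63→69, due 39, tardiness 30
Maximum = 46.

46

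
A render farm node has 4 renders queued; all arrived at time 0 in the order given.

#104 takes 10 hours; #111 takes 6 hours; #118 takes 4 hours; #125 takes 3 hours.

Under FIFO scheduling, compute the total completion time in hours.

FIFO (arrival order): #104 #111 #118 #125.
#104: 0→10
#111: 10→16
#118: 16→20
#125: 20→23
Sum = 10+16+20+23 = 69.

69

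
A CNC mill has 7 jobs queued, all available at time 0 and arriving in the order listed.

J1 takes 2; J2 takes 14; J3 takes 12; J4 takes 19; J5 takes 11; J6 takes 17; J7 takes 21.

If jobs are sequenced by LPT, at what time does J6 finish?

57

LPT (decreasing processing time): J7 J4 J6 J2 J3 J5 J1.
J7: 0→21
J4: 21→40
J6: 40→57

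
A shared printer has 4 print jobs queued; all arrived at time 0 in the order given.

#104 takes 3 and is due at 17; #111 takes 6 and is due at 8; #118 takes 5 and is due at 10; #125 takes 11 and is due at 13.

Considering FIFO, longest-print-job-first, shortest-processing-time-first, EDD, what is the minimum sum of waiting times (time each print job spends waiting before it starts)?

25

FIFO (arrival order): #104 #111 #118 #125.
#104: waits 0, runs 0→3
#111: waits 3, runs 3→9
#118: waits 9, runs 9→14
#125: waits 14, runs 14→25
Sum = 0+3+9+14 = 26.
LPT (decreasing processing time): #125 #111 #118 #104.
#125: waits 0, runs 0→11
#111: waits 11, runs 11→17
#118: waits 17, runs 17→22
#104: waits 22, runs 22→25
Sum = 0+11+17+22 = 50.
SPT (increasing processing time): #104 #118 #111 #125.
#104: waits 0, runs 0→3
#118: waits 3, runs 3→8
#111: waits 8, runs 8→14
#125: waits 14, runs 14→25
Sum = 0+3+8+14 = 25.
EDD (increasing due date): #111 #118 #125 #104.
#111: waits 0, runs 0→6
#118: waits 6, runs 6→11
#125: waits 11, runs 11→22
#104: waits 22, runs 22→25
Sum = 0+6+11+22 = 39.
FIFO 26, LPT 50, SPT 25, EDD 39 → minimum 25.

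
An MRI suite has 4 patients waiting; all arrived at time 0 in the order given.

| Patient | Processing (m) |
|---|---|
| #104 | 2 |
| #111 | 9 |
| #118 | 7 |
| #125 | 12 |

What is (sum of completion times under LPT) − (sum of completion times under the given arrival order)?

LPT (decreasing processing time): #125 #111 #118 #104.
#125: 0→12
#111: 12→21
#118: 21→28
#104: 28→30
Sum = 12+21+28+30 = 91.
FIFO (arrival order): #104 #111 #118 #125.
#104: 0→2
#111: 2→11
#118: 11→18
#125: 18→30
Sum = 2+11+18+30 = 61.
Difference = 91 − 61 = 30.

30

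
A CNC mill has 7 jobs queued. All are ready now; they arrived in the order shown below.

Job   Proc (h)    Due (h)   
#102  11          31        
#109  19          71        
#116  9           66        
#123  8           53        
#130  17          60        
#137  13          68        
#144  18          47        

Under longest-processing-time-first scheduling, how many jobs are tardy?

3

LPT (decreasing processing time): #109 #144 #130 #137 #102 #116 #123.
#109: 0→19, due 71, tardiness 0
#144: 19→37, due 47, tardiness 0
#130: 37→54, due 60, tardiness 0
#137: 54→67, due 68, tardiness 0
#102: 67→78, due 31, tardiness 47
#116: 78→87, due 66, tardiness 21
#123: 87→95, due 53, tardiness 42
Late jobs: 3.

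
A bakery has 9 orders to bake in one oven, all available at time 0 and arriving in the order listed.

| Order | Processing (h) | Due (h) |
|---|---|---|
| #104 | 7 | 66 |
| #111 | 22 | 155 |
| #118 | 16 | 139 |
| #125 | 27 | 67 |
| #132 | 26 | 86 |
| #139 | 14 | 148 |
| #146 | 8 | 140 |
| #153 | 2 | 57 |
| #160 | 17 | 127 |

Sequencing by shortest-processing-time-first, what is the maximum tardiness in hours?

72

SPT (increasing processing time): #153 #104 #146 #139 #118 #160 #111 #132 #125.
#153: 0→2, due 57, tardiness 0
#104: 2→9, due 66, tardiness 0
#146: 9→17, due 140, tardiness 0
#139: 17→31, due 148, tardiness 0
#118: 31→47, due 139, tardiness 0
#160: 47→64, due 127, tardiness 0
#111: 64→86, due 155, tardiness 0
#132: 86→112, due 86, tardiness 26
#125: 112→139, due 67, tardiness 72
Maximum = 72.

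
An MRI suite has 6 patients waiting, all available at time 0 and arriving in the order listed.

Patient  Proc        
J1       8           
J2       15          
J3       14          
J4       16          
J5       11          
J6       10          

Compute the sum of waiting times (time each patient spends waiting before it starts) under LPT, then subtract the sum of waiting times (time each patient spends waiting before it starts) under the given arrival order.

LPT (decreasing processing time): J4 J2 J3 J5 J6 J1.
J4: waits 0, runs 0→16
J2: waits 16, runs 16→31
J3: waits 31, runs 31→45
J5: waits 45, runs 45→56
J6: waits 56, runs 56→66
J1: waits 66, runs 66→74
Sum = 0+16+31+45+56+66 = 214.
FIFO (arrival order): J1 J2 J3 J4 J5 J6.
J1: waits 0, runs 0→8
J2: waits 8, runs 8→23
J3: waits 23, runs 23→37
J4: waits 37, runs 37→53
J5: waits 53, runs 53→64
J6: waits 64, runs 64→74
Sum = 0+8+23+37+53+64 = 185.
Difference = 214 − 185 = 29.

29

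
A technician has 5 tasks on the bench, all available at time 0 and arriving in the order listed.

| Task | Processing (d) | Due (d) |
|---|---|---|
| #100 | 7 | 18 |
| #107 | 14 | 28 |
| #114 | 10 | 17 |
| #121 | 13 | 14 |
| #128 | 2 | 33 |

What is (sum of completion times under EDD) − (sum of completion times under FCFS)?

7

EDD (increasing due date): #121 #114 #100 #107 #128.
#121: 0→13
#114: 13→23
#100: 23→30
#107: 30→44
#128: 44→46
Sum = 13+23+30+44+46 = 156.
FIFO (arrival order): #100 #107 #114 #121 #128.
#100: 0→7
#107: 7→21
#114: 21→31
#121: 31→44
#128: 44→46
Sum = 7+21+31+44+46 = 149.
Difference = 156 − 149 = 7.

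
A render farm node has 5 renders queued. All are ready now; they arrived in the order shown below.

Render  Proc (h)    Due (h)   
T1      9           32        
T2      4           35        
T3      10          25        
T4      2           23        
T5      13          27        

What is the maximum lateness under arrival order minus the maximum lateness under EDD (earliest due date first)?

FIFO (arrival order): T1 T2 T3 T4 T5.
T1: 0→9, due 32, lateness -23
T2: 9→13, due 35, lateness -22
T3: 13→23, due 25, lateness -2
T4: 23→25, due 23, lateness 2
T5: 25→38, due 27, lateness 11
Maximum = 11.
EDD (increasing due date): T4 T3 T5 T1 T2.
T4: 0→2, due 23, lateness -21
T3: 2→12, due 25, lateness -13
T5: 12→25, due 27, lateness -2
T1: 25→34, due 32, lateness 2
T2: 34→38, due 35, lateness 3
Maximum = 3.
Difference = 11 − 3 = 8.

8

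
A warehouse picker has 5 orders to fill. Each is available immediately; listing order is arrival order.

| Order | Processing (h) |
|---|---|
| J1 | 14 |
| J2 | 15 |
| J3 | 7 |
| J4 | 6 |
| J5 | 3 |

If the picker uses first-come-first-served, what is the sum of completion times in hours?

FIFO (arrival order): J1 J2 J3 J4 J5.
J1: 0→14
J2: 14→29
J3: 29→36
J4: 36→42
J5: 42→45
Sum = 14+29+36+42+45 = 166.

166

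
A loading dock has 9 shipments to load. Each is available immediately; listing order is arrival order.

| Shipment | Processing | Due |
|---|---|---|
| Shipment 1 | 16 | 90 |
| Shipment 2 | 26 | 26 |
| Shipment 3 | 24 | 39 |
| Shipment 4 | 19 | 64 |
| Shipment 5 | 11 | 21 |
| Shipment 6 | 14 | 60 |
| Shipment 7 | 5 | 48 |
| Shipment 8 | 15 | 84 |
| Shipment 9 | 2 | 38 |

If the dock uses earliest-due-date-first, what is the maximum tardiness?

42

EDD (increasing due date): Shipment 5 Shipment 2 Shipment 9 Shipment 3 Shipment 7 Shipment 6 Shipment 4 Shipment 8 Shipment 1.
Shipment 5: 0→11, due 21, tardiness 0
Shipment 2: 11→37, due 26, tardiness 11
Shipment 9: 37→39, due 38, tardiness 1
Shipment 3: 39→63, due 39, tardiness 24
Shipment 7: 63→68, due 48, tardiness 20
Shipment 6: 68→82, due 60, tardiness 22
Shipment 4: 82→101, due 64, tardiness 37
Shipment 8: 101→116, due 84, tardiness 32
Shipment 1: 116→132, due 90, tardiness 42
Maximum = 42.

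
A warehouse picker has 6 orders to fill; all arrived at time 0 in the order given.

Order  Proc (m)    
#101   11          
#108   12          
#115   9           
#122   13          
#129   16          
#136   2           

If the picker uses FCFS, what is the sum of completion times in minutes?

235

FIFO (arrival order): #101 #108 #115 #122 #129 #136.
#101: 0→11
#108: 11→23
#115: 23→32
#122: 32→45
#129: 45→61
#136: 61→63
Sum = 11+23+32+45+61+63 = 235.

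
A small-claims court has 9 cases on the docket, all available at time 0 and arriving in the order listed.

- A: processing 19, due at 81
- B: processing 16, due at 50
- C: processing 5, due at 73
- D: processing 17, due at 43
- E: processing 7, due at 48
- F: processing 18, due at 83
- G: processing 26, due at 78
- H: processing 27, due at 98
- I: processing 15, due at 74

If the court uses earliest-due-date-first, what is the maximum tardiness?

52

EDD (increasing due date): D E B C I G A F H.
D: 0→17, due 43, tardiness 0
E: 17→24, due 48, tardiness 0
B: 24→40, due 50, tardiness 0
C: 40→45, due 73, tardiness 0
I: 45→60, due 74, tardiness 0
G: 60→86, due 78, tardiness 8
A: 86→105, due 81, tardiness 24
F: 105→123, due 83, tardiness 40
H: 123→150, due 98, tardiness 52
Maximum = 52.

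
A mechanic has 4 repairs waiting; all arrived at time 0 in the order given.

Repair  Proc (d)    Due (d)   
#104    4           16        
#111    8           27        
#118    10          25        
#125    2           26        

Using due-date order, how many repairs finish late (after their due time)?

EDD (increasing due date): #104 #118 #125 #111.
#104: 0→4, due 16, tardiness 0
#118: 4→14, due 25, tardiness 0
#125: 14→16, due 26, tardiness 0
#111: 16→24, due 27, tardiness 0
Late repairs: 0.

0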